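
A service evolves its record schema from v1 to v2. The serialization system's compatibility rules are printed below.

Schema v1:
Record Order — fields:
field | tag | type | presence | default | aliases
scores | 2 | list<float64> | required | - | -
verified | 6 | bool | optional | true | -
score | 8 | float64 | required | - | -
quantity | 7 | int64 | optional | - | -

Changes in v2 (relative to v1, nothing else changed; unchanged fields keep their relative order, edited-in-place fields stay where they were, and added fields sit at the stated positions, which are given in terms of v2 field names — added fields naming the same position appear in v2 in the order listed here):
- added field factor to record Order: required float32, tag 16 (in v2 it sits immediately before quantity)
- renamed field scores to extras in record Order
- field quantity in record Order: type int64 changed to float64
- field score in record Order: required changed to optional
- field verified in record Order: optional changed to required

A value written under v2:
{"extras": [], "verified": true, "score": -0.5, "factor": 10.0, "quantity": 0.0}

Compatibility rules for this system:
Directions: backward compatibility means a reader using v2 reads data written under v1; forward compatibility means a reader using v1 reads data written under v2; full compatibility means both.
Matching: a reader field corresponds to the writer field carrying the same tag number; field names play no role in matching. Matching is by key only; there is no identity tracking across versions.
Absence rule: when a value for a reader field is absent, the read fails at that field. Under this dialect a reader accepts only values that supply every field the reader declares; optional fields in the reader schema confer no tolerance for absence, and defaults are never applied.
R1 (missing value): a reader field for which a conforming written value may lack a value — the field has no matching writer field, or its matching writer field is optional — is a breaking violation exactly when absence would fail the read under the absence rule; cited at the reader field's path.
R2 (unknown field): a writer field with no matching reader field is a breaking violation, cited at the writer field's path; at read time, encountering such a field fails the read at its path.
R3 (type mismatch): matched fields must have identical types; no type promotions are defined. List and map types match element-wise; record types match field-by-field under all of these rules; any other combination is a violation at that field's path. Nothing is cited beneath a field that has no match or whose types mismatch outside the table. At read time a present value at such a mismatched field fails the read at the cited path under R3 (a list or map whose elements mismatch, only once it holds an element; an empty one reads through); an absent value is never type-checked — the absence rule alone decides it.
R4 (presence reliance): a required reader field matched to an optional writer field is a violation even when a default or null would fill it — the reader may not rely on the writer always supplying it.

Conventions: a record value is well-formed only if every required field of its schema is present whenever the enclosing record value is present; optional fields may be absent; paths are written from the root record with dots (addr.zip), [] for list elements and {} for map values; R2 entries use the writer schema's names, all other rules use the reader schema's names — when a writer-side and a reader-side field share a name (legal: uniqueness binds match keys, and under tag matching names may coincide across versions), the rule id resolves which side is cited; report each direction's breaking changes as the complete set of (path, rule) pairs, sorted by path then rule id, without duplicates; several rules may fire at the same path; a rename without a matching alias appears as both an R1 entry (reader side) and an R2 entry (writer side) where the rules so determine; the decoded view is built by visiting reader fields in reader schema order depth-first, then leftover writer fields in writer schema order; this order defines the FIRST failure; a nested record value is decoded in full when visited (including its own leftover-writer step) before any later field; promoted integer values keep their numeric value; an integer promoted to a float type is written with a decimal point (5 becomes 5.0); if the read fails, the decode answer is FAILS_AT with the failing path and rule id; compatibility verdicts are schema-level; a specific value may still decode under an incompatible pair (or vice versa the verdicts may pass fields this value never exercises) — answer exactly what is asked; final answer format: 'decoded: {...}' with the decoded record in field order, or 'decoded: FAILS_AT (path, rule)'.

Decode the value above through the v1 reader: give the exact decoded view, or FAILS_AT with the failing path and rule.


decoded: FAILS_AT (quantity, R3)

arrows below run writer -> reader for Order
migrating the Order value to v1:
  scores := [] (from writer extras)
  verified := true
  score := -0.5
  read fails at quantity under R3
  => FAILS_AT (quantity, R3)
remaining Order differences; none change what is asked:
  added field factor to record Order: required float32, tag 16 (in v2 it sits immediately before quantity) -> affects the rule determinations only; this particular Order value decodes identically
  renamed field scores to extras in record Order -> inert under this dialect — no rule fires on Order and the result does not move
  field score in record Order: required changed to optional -> affects the rule determinations only; this particular Order value decodes identically
  field verified in record Order: optional changed to required -> affects the rule determinations only; this particular Order value decodes identically


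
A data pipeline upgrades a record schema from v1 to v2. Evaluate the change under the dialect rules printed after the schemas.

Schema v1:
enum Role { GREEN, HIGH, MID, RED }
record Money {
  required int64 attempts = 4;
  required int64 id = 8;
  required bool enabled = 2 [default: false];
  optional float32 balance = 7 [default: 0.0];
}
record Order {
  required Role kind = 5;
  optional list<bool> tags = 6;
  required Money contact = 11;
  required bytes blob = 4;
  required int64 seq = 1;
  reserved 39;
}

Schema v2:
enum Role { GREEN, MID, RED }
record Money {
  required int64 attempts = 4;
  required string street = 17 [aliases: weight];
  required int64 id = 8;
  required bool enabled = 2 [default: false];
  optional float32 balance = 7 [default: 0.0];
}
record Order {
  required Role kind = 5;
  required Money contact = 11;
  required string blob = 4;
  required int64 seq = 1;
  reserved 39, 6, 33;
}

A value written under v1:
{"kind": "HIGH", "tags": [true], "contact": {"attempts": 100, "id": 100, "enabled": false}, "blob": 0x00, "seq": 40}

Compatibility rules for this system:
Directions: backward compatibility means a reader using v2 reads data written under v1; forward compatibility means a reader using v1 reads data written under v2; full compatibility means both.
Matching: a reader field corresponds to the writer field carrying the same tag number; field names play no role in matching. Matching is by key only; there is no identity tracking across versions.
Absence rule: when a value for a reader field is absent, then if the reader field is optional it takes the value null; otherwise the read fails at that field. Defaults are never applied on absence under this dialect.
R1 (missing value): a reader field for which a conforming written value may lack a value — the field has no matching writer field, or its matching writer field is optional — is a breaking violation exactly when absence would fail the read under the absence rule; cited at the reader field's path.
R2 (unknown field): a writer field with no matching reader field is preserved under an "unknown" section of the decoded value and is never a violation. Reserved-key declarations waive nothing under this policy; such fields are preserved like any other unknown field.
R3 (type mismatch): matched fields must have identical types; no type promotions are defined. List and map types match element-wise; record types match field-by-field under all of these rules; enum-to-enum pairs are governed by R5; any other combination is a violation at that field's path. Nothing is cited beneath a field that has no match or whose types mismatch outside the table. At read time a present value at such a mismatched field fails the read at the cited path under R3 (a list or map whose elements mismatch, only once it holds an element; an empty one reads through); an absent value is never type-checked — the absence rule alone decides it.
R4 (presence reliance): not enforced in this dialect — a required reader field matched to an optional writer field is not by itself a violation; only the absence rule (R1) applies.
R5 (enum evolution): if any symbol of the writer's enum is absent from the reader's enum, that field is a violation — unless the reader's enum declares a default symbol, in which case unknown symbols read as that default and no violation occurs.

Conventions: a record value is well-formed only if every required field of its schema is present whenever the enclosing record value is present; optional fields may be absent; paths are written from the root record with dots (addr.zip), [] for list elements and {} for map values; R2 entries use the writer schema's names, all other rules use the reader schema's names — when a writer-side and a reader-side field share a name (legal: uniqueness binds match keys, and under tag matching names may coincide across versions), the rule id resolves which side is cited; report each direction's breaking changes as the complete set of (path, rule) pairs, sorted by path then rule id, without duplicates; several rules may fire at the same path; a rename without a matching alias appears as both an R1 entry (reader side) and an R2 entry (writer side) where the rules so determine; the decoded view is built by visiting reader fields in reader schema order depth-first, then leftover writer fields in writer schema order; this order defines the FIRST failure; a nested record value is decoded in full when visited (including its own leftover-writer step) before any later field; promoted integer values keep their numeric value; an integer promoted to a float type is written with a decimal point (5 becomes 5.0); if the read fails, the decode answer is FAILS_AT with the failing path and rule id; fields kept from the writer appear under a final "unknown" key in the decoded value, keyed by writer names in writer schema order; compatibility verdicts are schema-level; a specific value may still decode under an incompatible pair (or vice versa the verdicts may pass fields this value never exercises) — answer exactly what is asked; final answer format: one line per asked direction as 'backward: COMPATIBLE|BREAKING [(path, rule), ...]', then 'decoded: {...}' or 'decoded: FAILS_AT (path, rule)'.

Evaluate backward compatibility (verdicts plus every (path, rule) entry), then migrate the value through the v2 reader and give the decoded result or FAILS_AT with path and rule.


backward: BREAKING [(blob, R3), (contact.street, R1), (kind, R5)]; decoded: FAILS_AT (kind, R5)

arrows below run writer -> reader for Order
backward on Order — v2 reading data written by v1:
  Role -> Role, writer required: kind aligns to kind
  Money -> Money, writer required: contact aligns to contact
  bytes -> string, writer required: blob aligns to blob
  int64 -> int64, writer required: seq aligns to seq
  leftover writer field: tags
  int64 -> int64, writer required: contact.attempts aligns to contact.attempts
  contact.street has no writer counterpart
  int64 -> int64, writer required: contact.id aligns to contact.id
  bool -> bool, writer required: contact.enabled aligns to contact.enabled
  float32 -> float32, writer optional: contact.balance aligns to contact.balance
  R3 fires at blob
  R1 fires at contact.street
  R5 fires at kind
  => backward verdict for Order: BREAKING, 3 violation(s)
decoding the Order value with the v2 reader:
  read fails at kind under R5
  => FAILS_AT (kind, R5)
diffs on Order not affecting the asked answer:
  removed field tags from record Order (its key 6 joins the reserved list) -> fires no rule on Order, leaving the asked answer as it is


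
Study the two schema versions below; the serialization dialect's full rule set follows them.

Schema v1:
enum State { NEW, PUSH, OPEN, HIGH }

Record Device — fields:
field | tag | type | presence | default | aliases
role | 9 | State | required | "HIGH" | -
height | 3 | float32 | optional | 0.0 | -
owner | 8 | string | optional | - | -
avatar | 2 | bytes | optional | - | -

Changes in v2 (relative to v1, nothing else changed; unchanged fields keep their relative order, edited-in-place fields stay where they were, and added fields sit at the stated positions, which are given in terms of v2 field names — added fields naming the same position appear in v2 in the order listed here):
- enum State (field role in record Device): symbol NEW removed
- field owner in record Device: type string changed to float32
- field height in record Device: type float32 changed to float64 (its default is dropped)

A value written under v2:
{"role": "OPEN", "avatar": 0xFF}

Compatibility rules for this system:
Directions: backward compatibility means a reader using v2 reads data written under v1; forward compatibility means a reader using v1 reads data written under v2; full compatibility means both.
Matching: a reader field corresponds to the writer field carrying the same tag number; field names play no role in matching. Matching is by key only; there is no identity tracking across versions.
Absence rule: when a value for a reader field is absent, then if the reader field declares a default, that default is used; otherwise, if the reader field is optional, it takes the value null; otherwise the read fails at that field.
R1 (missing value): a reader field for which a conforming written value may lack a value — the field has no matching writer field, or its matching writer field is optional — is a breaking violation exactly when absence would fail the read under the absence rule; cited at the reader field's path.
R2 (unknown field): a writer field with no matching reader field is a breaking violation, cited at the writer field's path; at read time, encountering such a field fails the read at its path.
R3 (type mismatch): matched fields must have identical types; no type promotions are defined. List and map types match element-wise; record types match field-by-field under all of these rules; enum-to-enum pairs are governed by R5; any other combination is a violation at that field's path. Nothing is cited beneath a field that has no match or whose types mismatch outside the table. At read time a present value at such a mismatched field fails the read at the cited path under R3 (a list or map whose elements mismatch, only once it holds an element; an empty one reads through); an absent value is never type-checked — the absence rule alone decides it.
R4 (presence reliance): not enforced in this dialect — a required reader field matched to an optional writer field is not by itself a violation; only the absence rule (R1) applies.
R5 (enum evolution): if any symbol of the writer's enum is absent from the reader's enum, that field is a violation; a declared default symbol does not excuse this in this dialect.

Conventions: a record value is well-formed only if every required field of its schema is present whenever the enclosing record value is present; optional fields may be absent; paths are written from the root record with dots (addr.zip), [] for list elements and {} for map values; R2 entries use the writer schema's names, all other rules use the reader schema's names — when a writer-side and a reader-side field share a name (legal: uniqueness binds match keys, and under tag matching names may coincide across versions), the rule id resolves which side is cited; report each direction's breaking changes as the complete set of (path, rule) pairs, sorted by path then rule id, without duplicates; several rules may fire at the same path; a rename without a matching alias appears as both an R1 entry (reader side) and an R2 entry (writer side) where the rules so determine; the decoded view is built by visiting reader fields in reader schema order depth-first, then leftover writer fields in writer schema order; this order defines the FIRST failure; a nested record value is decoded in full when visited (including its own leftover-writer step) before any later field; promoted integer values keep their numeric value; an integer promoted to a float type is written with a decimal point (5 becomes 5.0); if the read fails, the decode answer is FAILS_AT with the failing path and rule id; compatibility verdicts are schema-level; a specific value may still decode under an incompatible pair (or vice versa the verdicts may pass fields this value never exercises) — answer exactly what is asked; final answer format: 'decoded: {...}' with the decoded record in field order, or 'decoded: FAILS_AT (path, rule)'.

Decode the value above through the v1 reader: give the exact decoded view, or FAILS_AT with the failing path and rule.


decoded: {"role": "OPEN", "height": 0.0, "owner": null, "avatar": 0xFF}

in Device below, arrows point writer -> reader
decoding the Device value with the v1 reader:
  role := "OPEN"
  height := 0.0 (no value, default fills)
  owner := null (not supplied -> null)
  avatar := 0xFF
  => decoded: {"role": "OPEN", "height": 0.0, "owner": null, "avatar": 0xFF}
remaining Device differences; none change what is asked:
  enum State (field role in record Device): symbol NEW removed -> shifts the Device verdicts, not this decode
  field owner in record Device: type string changed to float32 -> shifts the Device verdicts, not this decode
  field height in record Device: type float32 changed to float64 (its default is dropped) -> shifts the Device verdicts, not this decode


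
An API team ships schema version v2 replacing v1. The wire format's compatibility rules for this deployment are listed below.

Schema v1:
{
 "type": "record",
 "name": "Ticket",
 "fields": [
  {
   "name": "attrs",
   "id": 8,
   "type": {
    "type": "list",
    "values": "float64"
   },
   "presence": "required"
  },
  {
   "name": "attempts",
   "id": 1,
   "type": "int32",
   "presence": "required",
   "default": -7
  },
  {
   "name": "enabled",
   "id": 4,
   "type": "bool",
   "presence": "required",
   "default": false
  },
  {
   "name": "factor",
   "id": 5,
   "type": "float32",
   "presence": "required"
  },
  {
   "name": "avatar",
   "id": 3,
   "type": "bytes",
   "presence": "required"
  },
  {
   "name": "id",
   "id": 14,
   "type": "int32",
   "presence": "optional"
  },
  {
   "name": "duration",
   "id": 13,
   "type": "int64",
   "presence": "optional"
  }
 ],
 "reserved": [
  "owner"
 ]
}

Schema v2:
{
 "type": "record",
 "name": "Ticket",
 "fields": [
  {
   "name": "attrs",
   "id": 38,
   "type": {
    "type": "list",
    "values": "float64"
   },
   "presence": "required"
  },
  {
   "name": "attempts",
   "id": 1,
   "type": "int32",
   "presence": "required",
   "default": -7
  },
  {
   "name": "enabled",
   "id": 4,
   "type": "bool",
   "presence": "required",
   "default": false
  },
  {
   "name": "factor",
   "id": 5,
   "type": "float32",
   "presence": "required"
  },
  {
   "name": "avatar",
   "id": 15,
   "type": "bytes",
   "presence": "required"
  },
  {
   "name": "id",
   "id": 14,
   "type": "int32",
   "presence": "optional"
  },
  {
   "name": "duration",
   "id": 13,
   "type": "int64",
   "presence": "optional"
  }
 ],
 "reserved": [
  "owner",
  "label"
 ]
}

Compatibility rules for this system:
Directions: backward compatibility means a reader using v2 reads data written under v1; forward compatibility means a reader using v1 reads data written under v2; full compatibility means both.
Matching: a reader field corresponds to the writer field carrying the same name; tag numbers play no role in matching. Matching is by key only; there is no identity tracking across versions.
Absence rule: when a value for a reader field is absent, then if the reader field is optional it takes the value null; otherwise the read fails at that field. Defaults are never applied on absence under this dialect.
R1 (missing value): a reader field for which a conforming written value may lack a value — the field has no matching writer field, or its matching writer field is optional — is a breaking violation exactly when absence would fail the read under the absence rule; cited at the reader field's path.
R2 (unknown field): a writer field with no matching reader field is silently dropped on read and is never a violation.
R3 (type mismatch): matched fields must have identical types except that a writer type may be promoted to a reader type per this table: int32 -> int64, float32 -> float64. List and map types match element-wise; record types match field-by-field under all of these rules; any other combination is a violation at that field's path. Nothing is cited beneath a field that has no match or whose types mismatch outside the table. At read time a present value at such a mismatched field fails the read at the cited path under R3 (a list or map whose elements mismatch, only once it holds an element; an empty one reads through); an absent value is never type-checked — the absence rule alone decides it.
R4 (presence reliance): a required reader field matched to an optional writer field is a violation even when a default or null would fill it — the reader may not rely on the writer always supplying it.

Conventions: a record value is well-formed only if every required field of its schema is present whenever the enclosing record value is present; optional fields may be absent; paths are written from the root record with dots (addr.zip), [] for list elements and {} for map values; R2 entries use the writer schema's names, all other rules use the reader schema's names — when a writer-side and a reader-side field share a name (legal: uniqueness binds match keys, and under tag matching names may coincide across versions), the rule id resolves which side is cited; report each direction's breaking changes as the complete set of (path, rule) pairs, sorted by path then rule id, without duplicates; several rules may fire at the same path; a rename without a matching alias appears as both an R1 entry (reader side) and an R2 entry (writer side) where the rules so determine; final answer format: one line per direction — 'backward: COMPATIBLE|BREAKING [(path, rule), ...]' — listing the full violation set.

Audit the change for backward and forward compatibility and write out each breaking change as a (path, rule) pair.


in Ticket below, arrows point writer -> reader
backward on Ticket — v2 reading data written by v1:
  writer required, list<float64> -> list<float64>: reader attrs maps from writer attrs
  writer required, int32 -> int32: reader attempts maps from writer attempts
  writer required, bool -> bool: reader enabled maps from writer enabled
  writer required, float32 -> float32: reader factor maps from writer factor
  writer required, bytes -> bytes: reader avatar maps from writer avatar
  writer optional, int32 -> int32: reader id maps from writer id
  writer optional, int64 -> int64: reader duration maps from writer duration
  => backward: COMPATIBLE
forward on Ticket — v1 reading data written by v2:
  writer required, list<float64> -> list<float64>: reader attrs maps from writer attrs
  writer required, int32 -> int32: reader attempts maps from writer attempts
  writer required, bool -> bool: reader enabled maps from writer enabled
  writer required, float32 -> float32: reader factor maps from writer factor
  writer required, bytes -> bytes: reader avatar maps from writer avatar
  writer optional, int32 -> int32: reader id maps from writer id
  writer optional, int64 -> int64: reader duration maps from writer duration
  => forward: COMPATIBLE

backward: COMPATIBLE []; forward: COMPATIBLE []


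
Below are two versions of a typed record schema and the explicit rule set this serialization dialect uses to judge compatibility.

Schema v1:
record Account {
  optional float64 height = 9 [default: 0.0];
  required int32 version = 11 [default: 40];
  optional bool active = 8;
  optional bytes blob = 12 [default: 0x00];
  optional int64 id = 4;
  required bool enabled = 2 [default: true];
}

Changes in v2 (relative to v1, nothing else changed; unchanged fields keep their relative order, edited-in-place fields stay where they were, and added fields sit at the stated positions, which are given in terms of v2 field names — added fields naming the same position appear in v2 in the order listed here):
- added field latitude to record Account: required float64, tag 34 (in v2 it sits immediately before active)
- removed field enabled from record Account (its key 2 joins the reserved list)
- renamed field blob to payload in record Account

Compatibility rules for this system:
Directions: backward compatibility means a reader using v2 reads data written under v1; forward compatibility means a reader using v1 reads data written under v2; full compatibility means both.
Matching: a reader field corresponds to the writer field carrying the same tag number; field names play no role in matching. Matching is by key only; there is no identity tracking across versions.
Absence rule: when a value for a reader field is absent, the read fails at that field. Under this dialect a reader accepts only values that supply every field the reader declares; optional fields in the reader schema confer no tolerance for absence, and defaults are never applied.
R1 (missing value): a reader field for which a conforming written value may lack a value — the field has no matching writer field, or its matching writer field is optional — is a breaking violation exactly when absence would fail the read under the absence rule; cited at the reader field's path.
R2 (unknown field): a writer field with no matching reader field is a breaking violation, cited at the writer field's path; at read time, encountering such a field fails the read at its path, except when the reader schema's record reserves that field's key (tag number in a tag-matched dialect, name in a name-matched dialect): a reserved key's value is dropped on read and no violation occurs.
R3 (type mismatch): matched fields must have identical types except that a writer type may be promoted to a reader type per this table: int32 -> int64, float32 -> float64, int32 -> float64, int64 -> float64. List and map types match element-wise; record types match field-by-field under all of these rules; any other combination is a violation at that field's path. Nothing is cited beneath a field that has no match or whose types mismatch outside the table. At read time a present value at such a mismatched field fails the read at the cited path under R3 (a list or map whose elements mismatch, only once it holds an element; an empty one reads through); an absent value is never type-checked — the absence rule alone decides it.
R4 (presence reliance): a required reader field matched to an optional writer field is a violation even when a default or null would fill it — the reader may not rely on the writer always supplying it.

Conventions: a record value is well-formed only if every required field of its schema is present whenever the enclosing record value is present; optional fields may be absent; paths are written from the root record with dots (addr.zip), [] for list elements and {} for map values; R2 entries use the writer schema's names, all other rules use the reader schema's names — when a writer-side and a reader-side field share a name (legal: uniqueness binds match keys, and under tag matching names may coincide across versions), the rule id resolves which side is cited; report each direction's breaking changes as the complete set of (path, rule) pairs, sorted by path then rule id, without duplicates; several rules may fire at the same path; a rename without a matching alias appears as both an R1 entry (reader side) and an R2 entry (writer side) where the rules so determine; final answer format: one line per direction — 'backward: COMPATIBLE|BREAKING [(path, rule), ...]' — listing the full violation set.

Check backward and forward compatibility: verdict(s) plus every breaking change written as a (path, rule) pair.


in Account below, arrows point writer -> reader
backward for Account (reader v2, writer v1):
  writer optional, float64 -> float64: reader height maps from writer height
  writer required, int32 -> int32: reader version maps from writer version
  latitude: no writer match
  writer optional, bool -> bool: reader active maps from writer active
  writer optional, bytes -> bytes: reader payload maps from writer blob
  writer optional, int64 -> int64: reader id maps from writer id
  writer enabled: unknown to reader
  violation R1 at active
  violation R1 at height
  violation R1 at id
  violation R1 at latitude
  violation R1 at payload
  => backward: BREAKING (5)
forward for Account (reader v1, writer v2):
  writer optional, float64 -> float64: reader height maps from writer height
  writer required, int32 -> int32: reader version maps from writer version
  writer optional, bool -> bool: reader active maps from writer active
  writer optional, bytes -> bytes: reader blob maps from writer payload
  writer optional, int64 -> int64: reader id maps from writer id
  enabled: no writer match
  writer latitude: unknown to reader
  violation R1 at active
  violation R1 at blob
  violation R1 at enabled
  violation R1 at height
  violation R1 at id
  violation R2 at latitude
  => forward: BREAKING (6)

backward: BREAKING [(active, R1), (height, R1), (id, R1), (latitude, R1), (payload, R1)]; forward: BREAKING [(active, R1), (blob, R1), (enabled, R1), (height, R1), (id, R1), (latitude, R2)]


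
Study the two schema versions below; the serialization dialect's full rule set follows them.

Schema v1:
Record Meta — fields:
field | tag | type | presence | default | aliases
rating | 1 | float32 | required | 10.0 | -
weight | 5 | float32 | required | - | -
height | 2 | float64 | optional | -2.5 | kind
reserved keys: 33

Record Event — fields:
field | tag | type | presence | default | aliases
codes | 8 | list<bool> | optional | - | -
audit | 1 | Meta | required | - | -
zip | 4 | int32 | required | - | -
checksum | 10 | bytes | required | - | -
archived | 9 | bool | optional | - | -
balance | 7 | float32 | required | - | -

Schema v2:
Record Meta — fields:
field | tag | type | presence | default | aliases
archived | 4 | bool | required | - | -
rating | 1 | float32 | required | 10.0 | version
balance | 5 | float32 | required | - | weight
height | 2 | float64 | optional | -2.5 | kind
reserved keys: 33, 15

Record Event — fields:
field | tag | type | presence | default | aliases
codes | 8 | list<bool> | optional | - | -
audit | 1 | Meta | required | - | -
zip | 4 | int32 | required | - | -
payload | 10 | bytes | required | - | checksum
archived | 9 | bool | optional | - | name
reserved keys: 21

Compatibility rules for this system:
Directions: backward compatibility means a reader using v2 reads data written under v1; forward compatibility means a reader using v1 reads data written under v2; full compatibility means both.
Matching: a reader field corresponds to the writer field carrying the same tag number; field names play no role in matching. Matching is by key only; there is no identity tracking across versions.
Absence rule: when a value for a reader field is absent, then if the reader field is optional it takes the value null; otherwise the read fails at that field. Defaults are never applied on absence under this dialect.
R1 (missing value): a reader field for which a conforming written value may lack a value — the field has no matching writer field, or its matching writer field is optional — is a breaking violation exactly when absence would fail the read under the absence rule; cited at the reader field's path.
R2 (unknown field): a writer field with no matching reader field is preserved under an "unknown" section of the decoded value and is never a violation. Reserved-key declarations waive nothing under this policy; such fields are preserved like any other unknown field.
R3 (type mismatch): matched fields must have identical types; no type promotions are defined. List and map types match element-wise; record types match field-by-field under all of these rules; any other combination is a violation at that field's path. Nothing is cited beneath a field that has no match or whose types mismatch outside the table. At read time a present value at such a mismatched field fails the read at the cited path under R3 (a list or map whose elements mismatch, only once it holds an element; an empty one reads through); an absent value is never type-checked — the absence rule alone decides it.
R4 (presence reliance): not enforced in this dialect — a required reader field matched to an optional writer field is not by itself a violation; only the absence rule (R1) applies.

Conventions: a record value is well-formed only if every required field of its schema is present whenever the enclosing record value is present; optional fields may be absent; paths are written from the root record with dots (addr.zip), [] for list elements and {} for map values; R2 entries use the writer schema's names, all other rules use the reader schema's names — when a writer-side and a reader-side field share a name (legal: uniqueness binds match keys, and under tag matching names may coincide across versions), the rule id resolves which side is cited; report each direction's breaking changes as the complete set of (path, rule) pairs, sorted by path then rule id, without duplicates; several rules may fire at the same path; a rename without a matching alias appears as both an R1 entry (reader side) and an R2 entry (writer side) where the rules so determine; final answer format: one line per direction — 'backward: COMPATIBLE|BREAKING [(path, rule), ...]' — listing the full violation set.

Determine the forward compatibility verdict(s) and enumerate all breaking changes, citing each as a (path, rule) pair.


forward: BREAKING [(balance, R1)]

the writer's type comes first in each Event pair
checking forward for Event: reader v1 against writer v2:
  codes <- codes (list<bool> -> list<bool>, writer optional)
  audit <- audit (Meta -> Meta, writer required)
  zip <- zip (int32 -> int32, writer required)
  checksum <- payload (bytes -> bytes, writer required)
  archived <- archived (bool -> bool, writer optional)
  balance has no writer counterpart
  audit.rating <- audit.rating (float32 -> float32, writer required)
  audit.weight <- audit.balance (float32 -> float32, writer required)
  audit.height <- audit.height (float64 -> float64, writer optional)
  leftover writer field: audit.archived
  violation R1 at balance
  => 1 violation(s): forward is BREAKING for Event
diffs on Event not affecting the asked answer:
  renamed field weight to balance in record Meta (alias weight declared on the renamed field) -> no rule fires on it in Event's dialect; the asked verdict holds
  added field archived to record Meta: required bool, tag 4 (in v2 it sits immediately before rating) -> affects backward compatibility only, which is not asked
  renamed field checksum to payload in record Event (alias checksum declared on the renamed field) -> no rule fires on it in Event's dialect; the asked verdict holds


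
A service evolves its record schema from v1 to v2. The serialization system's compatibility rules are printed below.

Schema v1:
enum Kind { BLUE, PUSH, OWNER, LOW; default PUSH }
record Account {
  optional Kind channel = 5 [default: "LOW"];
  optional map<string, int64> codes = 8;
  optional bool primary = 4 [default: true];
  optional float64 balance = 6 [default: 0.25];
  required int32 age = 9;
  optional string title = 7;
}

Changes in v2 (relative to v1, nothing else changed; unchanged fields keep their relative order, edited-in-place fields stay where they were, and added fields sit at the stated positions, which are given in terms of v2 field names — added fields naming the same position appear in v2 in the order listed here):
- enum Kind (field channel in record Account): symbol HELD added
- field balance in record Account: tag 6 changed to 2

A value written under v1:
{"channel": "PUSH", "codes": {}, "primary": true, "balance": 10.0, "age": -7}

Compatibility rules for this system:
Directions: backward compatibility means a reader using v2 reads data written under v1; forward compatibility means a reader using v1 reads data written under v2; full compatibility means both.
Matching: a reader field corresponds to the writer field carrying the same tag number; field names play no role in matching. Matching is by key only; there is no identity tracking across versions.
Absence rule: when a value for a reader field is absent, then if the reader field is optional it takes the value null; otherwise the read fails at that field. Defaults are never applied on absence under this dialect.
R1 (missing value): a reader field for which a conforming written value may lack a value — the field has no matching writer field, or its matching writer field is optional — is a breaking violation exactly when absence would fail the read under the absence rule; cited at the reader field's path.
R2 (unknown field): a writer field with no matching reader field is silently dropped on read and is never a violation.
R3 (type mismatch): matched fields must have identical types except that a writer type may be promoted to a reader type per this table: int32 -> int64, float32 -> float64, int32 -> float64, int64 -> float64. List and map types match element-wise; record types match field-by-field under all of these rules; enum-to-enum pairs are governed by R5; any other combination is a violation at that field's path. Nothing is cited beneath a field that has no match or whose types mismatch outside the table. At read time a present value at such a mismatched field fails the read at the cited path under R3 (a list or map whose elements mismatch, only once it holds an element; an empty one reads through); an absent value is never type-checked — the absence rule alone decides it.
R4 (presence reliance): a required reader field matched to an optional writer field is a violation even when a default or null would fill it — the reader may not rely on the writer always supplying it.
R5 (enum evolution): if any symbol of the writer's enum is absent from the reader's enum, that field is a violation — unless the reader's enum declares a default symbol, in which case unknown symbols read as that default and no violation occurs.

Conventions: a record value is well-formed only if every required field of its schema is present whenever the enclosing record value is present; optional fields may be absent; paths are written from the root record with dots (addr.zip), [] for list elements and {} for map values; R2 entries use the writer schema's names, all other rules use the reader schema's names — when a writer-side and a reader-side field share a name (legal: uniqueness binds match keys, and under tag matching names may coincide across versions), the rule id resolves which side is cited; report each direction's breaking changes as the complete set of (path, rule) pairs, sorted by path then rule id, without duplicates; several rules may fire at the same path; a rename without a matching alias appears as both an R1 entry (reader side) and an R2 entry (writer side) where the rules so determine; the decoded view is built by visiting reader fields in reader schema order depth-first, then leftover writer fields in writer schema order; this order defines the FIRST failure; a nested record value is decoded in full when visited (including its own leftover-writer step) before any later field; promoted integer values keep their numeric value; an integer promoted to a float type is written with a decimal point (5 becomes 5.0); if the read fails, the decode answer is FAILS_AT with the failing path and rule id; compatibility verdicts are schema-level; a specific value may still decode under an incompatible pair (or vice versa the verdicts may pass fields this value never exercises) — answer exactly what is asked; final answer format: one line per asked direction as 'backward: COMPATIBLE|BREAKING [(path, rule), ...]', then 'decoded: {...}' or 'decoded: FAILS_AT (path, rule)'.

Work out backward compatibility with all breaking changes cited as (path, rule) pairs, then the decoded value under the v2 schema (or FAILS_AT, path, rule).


backward: COMPATIBLE []; decoded: {"channel": "PUSH", "codes": {}, "primary": true, "balance": null, "age": -7, "title": null}

arrows below run writer -> reader for Account
checking backward for Account: reader v2 against writer v1:
  Kind -> Kind, writer optional: channel aligns to channel
  map<string, int64> -> map<string, int64>, writer optional: codes aligns to codes
  bool -> bool, writer optional: primary aligns to primary
  no writer field matches reader balance
  int32 -> int32, writer required: age aligns to age
  string -> string, writer optional: title aligns to title
  leftover writer field: balance
  => backward: COMPATIBLE
migrating the Account value to v2:
  channel := "PUSH"
  codes := {}
  primary := true
  balance := null (absent, optional -> null)
  age := -7
  title := null (absent, optional -> null)
  writer balance: unknown -> dropped
  => decoded: {"channel": "PUSH", "codes": {}, "primary": true, "balance": null, "age": -7, "title": null}
ruling out the remaining Account differences:
  enum Kind (field channel in record Account): symbol HELD added -> fires no rule on Account, leaving the asked answer as it is
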